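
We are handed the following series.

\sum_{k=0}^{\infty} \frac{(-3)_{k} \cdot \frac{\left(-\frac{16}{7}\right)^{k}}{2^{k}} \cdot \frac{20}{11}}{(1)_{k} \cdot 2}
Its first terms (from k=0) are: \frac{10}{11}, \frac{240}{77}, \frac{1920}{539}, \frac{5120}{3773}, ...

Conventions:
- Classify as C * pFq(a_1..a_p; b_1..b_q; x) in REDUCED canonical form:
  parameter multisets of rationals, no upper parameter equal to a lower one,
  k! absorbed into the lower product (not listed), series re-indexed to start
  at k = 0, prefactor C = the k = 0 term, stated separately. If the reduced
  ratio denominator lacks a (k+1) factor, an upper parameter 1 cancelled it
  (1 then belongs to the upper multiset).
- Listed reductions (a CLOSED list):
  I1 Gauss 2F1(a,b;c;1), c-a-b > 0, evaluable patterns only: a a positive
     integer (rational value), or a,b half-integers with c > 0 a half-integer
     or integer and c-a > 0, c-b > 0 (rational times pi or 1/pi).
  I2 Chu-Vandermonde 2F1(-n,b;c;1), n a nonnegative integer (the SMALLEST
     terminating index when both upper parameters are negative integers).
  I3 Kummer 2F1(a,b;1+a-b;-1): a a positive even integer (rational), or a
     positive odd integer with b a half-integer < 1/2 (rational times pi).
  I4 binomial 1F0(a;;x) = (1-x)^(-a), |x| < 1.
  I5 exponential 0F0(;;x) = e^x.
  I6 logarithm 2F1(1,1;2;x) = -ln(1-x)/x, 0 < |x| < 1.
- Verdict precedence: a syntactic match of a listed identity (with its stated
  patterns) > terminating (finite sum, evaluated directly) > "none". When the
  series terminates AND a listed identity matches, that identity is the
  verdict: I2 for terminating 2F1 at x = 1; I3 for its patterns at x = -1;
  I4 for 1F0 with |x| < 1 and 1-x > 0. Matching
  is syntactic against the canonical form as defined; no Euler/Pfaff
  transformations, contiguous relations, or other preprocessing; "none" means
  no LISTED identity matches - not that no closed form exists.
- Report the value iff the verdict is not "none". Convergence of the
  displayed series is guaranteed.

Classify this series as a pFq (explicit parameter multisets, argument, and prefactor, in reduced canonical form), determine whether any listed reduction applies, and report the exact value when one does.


Key observation: with t_0 = \frac{10}{11}, the two k-th powers (C = 10/11, x = -8/7) combine into one argument.
Adjacent-term ratio: r(k) = -\frac{8}{7} * (k-3) / [(k+1)] ; factor over Q: parameters, x = -\frac{8}{7}, and C = \frac{10}{11}.

Prefactor \frac{10}{11}, argument -\frac{8}{7}: 1F0 with upper {-3} over lower {-}. Verdict: terminating at k = 3: the factor (-3)_k kills every later term; summing the 4 survivors is exact. Sum: \frac{33750}{3773}.


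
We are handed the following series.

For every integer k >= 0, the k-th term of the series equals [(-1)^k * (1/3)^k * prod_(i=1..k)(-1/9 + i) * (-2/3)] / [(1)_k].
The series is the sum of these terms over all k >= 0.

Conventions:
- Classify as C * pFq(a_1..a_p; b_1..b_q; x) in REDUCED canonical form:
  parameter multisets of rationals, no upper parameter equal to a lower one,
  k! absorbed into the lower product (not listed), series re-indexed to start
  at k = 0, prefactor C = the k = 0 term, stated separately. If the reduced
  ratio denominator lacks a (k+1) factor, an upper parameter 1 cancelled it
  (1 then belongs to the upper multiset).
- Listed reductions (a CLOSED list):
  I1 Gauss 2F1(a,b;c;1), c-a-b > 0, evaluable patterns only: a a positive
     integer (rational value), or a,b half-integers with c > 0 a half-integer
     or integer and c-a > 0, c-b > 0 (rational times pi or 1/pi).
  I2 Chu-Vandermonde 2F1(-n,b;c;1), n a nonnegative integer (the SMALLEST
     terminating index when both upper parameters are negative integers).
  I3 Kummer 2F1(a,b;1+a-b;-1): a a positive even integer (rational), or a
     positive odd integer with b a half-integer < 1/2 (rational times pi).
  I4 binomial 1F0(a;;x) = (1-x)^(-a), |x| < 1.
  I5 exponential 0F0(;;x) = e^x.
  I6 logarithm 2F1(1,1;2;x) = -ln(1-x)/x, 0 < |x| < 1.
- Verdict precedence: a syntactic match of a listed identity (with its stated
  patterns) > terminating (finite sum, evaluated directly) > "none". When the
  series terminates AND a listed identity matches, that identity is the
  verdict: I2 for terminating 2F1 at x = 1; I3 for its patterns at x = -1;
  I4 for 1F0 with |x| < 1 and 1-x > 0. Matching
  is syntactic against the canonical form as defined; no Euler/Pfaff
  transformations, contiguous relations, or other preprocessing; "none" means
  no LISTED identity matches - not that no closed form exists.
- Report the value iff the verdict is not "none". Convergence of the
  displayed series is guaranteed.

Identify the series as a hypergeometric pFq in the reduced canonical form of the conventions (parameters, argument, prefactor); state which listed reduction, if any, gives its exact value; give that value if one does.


Reduced: x = -1/3, 1F0, upper = {8/9}, lower = {-}, C = -2/3. Verdict (x = -1/3): binomial (I4) applies (the 1F0 binomial series: exponent -8/9, x = -1/3). Hence: (-2/3) * (4/3)^(-8/9).

Key step: x = (-1/3) and the running product (C = -2/3, x = -1/3) telescopes to a rising factorial.
Ratio: r(k) = (-1/3) * (k+8/9) / [(k+1)] - rational in k, leading ratio (-1/3); with t_0 = -2/3, classification follows.


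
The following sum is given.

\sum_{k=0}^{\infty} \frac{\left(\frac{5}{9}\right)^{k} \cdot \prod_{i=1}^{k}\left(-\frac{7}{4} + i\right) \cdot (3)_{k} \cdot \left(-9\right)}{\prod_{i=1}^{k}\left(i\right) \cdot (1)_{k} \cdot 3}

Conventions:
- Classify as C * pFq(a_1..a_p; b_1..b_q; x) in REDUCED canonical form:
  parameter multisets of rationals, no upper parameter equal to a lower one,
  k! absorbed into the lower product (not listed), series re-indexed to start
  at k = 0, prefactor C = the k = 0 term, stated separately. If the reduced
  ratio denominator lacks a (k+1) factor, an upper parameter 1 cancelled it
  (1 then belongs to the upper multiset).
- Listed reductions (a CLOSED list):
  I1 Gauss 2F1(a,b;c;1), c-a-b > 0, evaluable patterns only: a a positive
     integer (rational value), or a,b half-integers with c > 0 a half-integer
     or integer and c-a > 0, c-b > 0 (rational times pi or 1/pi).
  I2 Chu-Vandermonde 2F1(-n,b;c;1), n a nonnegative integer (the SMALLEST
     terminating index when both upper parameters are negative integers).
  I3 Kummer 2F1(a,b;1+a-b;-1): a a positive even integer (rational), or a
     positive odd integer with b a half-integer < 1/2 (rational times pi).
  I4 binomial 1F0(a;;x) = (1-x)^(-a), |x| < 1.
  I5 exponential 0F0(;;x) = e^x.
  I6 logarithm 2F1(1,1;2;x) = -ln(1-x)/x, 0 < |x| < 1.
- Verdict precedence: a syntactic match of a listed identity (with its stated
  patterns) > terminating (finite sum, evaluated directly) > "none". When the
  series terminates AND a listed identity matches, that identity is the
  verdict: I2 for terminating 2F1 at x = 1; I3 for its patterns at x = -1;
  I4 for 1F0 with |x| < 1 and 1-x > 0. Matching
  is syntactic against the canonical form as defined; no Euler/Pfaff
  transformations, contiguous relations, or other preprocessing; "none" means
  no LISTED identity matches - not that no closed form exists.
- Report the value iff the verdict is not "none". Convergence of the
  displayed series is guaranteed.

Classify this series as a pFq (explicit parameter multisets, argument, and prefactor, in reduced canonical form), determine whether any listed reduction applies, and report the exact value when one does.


The series (x = \frac{5}{9}) is 2F1: upper {-\frac{3}{4}, 3}, lower {1}, prefactor -3. Verdict: none. A 2F1 with upper {-\frac{3}{4}, 3} fits none of I1-I6 at x = \frac{5}{9}; the sum runs forever.

The tell: t_0 being -3, the constant factors (prefactor -3) combine into one prefactor.
Step ratio: r(k) = \frac{5}{9} * (k-\frac{3}{4}) (k+3) / [(k+1) (k+1)] - rational; roots negated = parameters, x = \frac{5}{9}, C = -3.


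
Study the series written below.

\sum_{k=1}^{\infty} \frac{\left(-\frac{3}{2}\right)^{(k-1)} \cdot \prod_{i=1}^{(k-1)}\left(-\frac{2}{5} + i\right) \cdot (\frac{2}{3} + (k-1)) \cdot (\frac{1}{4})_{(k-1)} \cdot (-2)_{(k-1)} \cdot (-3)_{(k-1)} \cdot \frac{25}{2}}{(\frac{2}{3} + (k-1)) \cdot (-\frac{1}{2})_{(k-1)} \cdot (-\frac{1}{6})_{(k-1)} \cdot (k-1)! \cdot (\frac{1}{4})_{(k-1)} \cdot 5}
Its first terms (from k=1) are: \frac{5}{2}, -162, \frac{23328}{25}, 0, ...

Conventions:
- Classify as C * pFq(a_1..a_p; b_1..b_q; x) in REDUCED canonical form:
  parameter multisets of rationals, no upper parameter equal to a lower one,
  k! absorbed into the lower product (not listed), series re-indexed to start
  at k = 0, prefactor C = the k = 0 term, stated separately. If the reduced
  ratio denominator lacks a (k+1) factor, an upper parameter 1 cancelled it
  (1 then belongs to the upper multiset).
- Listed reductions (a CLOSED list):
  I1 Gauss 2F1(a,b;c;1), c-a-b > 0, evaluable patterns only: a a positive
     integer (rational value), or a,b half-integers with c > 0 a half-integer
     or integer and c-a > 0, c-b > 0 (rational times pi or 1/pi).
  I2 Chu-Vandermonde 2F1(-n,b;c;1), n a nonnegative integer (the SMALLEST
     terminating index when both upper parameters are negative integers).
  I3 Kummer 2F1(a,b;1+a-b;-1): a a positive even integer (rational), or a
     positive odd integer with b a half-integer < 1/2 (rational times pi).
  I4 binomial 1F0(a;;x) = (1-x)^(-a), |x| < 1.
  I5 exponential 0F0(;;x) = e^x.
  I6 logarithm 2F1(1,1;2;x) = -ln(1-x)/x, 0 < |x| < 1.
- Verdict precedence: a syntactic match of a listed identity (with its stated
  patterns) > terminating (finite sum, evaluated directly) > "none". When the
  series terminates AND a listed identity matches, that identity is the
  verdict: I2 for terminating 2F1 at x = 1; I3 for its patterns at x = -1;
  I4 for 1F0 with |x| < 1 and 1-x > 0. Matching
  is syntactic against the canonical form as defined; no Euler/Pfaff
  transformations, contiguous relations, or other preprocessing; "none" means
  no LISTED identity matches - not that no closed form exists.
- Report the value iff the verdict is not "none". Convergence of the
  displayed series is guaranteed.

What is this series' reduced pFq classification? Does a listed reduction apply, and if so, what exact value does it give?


The series (x = -\frac{3}{2}) is 3F2: upper {-3, -2, \frac{3}{5}}, lower {-\frac{1}{2}, -\frac{1}{6}}, prefactor \frac{5}{2}. Verdict: terminating (-2 upstairs). 3 nonzero terms in all; added directly. Hence: \frac{38681}{50}.

The tell: t_0 = \frac{5}{2} here, and striking the common factor k + 2/3 reduces the term (prefactor 5/2).
Step ratio: r(k) = -\frac{3}{2} * (k-3) (k-2) (k+\frac{3}{5}) / [(k-\frac{1}{2}) (k-\frac{1}{6}) (k+1)] - rational in k, leading ratio -\frac{3}{2}; with t_0 = \frac{5}{2}, classification follows.


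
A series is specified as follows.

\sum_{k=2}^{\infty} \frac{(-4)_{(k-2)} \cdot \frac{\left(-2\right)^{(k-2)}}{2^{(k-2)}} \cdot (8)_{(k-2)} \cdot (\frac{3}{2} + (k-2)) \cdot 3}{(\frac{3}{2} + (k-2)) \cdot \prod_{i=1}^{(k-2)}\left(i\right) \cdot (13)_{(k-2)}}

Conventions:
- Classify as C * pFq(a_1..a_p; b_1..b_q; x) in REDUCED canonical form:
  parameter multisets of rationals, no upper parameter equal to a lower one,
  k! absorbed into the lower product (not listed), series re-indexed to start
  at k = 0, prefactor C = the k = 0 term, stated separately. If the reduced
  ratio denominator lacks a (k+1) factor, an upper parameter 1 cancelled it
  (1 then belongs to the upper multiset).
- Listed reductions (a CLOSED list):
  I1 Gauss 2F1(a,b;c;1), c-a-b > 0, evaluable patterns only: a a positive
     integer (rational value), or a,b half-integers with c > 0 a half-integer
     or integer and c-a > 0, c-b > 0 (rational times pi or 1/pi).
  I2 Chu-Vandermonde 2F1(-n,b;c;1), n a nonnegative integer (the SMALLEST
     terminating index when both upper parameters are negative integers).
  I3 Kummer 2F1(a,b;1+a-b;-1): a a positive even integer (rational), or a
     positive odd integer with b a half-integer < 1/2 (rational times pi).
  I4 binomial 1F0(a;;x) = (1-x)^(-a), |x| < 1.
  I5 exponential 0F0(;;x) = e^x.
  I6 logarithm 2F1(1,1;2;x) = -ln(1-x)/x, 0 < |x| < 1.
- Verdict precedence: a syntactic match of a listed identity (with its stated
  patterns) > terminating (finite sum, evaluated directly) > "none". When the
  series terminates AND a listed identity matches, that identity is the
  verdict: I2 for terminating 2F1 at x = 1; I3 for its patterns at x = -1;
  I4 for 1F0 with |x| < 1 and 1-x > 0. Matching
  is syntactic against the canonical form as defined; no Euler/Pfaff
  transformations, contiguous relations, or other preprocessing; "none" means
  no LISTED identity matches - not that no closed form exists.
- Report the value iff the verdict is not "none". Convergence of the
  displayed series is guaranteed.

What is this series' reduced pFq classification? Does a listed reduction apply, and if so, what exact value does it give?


At argument -1: a 2F1 with upper {-4, 8}, lower {13}, scaled by C = 3. Verdict: Kummer's theorem (I3) fires (x = -1; c = 13 equals 1+a-b for upper {-4, 8}: listed pattern). Hence: \frac{297}{14}.

First insight: from the first term 3: k + 3/2 divides numerator and denominator alike; prefactor 3 after cancelling.
Ratio: r(k) = -1 * (k-4) (k+8) / [(k+13) (k+1)] - poly over poly, x = -1 from leading terms; C = 3 at k = 0.


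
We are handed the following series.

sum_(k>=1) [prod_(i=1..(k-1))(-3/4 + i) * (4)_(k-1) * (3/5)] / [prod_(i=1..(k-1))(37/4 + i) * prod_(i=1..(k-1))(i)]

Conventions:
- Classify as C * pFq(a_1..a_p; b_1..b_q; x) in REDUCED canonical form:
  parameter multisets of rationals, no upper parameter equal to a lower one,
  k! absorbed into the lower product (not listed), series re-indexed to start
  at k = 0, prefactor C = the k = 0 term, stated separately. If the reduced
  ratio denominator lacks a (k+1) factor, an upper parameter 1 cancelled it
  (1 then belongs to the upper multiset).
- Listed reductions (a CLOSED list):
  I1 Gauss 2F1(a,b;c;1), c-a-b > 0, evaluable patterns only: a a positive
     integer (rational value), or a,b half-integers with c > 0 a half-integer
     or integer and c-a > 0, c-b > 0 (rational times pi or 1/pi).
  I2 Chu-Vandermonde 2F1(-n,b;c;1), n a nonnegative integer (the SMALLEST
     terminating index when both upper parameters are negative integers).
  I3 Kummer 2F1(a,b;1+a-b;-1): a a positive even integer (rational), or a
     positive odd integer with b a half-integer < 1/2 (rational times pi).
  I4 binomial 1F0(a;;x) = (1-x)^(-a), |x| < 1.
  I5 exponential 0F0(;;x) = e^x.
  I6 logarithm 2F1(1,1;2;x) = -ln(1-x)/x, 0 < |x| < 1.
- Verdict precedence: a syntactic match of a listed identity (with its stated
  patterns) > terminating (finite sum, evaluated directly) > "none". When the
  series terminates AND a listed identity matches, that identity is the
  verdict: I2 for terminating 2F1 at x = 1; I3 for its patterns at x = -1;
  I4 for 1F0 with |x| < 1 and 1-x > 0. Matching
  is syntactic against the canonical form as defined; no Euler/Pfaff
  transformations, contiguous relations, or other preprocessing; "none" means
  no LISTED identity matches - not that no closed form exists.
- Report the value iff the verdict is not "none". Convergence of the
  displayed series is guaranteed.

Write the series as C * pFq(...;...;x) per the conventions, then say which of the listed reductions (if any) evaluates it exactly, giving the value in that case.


Classification (C = 3/5): 2F1 with upper {1/4, 4}, lower {41/4}, argument x = 1. Verdict at x = 1: Gauss's theorem (I1) matches (x = 1: the Gamma ratio telescopes since c-a-b = 6 > 0 and a = 4 in Z>0). Its exact value is 59015/86016.

First insight: from the first term 3/5: the running product (prefactor 3/5) telescopes to a rising factorial.
Step ratio: r(k) = 1 * (k+1/4) (k+4) / [(k+41/4) (k+1)] - rational in k. x = 1; t_0 = 3/5; negate the roots.


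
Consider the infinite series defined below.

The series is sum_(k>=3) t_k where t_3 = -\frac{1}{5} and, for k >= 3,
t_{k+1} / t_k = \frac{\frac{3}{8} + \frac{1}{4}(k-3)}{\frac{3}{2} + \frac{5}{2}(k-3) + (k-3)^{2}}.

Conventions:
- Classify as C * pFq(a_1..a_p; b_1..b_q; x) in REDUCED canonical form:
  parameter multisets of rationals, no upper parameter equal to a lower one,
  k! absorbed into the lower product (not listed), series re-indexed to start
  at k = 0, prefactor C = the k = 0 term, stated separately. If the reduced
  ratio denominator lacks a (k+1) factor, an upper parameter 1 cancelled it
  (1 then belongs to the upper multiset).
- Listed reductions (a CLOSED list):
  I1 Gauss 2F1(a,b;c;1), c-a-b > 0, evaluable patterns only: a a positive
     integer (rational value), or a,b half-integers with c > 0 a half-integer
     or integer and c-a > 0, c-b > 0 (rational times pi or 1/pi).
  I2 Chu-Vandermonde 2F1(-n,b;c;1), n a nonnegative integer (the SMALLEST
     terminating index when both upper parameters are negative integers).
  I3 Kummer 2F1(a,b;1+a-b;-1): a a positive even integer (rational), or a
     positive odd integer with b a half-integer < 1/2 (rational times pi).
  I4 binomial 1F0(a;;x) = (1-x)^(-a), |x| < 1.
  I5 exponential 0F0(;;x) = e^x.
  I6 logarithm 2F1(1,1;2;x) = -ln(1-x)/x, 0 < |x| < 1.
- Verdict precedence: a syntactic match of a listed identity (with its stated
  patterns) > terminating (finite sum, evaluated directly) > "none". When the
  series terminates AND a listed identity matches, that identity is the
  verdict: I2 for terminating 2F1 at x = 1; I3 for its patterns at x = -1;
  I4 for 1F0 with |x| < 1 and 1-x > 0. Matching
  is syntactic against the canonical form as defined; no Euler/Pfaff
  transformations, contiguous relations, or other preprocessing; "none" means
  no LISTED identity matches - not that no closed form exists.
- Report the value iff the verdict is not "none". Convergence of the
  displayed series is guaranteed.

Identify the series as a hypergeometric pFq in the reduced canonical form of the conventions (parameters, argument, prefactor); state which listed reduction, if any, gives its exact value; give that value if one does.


Classification (C = -\frac{1}{5}): 0F0 with upper {-}, lower {-}, argument x = \frac{1}{4}. Verdict (x = \frac{1}{4}): the I5 exponential reduction applies (the 0F0 exponential series at x = \frac{1}{4}). Sum: \left(-\frac{1}{5}\right) \cdot e^{\frac{1}{4}}.

Structural cue: with t_0 = -\frac{1}{5}, the ratio is unreduced: k + 3/2 divides both sides (prefactor -1/5).
Consecutive-term ratio: r(k) = \frac{1}{4} * 1 / [(k+1)] - poly over poly, x = \frac{1}{4} from leading terms; C = -\frac{1}{5} at k = 0.


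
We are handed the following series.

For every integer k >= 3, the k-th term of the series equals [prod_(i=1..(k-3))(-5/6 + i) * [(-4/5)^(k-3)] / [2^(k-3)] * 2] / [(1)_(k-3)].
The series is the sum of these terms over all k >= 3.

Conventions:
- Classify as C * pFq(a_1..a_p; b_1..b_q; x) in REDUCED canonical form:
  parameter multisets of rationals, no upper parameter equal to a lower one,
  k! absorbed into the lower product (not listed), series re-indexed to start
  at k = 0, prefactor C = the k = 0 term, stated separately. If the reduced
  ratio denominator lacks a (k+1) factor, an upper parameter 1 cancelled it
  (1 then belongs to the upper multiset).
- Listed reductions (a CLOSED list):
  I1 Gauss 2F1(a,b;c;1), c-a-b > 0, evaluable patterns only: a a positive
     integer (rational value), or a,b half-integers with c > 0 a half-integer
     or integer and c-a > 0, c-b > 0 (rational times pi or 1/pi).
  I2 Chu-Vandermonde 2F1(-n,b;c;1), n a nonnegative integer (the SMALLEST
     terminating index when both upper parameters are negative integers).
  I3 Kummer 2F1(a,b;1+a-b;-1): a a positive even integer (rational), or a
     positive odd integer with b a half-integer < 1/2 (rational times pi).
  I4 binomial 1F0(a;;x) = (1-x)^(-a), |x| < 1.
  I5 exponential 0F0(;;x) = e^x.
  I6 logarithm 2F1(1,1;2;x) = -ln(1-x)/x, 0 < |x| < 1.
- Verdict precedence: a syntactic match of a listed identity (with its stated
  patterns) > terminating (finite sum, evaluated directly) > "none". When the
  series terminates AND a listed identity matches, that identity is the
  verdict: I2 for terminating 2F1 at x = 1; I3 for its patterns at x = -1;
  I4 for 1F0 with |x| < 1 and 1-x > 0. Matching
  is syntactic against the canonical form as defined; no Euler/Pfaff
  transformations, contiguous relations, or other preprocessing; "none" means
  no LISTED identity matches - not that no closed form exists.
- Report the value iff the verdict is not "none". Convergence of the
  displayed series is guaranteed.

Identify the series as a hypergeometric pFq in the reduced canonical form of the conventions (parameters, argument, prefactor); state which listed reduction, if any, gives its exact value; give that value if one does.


Classification (C = 2): 1F0 with upper {1/6}, lower {-}, argument x = -2/5. Verdict (x = -2/5): the binomial series (I4) applies (the 1F0 binomial series: exponent -1/6, x = -2/5). Its exact value is 2 * (7/5)^(-1/6).

Structural cue: t_0 = 2 here, and the running product (prefactor 2) telescopes to a rising factorial.
Step ratio: r(k) = (-2/5) * (k+1/6) / [(k+1)] - rational in k, leading ratio (-2/5); with t_0 = 2, classification follows.


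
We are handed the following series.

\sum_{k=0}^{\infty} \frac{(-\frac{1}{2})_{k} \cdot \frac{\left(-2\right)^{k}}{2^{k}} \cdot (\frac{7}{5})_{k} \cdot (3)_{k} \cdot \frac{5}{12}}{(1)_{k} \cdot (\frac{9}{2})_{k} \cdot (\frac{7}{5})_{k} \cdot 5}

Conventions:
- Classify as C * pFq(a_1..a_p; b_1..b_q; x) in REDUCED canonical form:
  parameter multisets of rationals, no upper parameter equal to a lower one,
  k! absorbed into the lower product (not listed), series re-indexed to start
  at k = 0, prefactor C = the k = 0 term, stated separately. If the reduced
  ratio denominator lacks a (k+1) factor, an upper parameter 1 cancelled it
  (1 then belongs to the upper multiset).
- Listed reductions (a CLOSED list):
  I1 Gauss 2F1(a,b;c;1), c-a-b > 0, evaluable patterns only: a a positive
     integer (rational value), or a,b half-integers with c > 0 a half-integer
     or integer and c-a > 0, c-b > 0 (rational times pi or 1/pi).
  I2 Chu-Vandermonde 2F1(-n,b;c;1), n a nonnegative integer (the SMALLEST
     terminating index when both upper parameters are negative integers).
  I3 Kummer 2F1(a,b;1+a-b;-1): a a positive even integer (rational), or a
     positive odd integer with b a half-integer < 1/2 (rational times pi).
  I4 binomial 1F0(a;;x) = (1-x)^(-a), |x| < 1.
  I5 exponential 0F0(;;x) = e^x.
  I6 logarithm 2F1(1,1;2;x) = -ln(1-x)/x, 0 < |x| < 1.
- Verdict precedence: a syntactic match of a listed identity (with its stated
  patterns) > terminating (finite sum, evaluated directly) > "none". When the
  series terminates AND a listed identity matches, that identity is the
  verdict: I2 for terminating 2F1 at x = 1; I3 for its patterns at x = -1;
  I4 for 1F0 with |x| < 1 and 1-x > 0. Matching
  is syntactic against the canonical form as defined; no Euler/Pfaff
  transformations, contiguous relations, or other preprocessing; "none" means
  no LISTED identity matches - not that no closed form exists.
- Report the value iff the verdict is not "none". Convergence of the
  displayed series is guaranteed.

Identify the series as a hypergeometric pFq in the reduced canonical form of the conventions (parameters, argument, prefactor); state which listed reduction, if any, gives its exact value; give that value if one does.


This is \frac{1}{12} * 2F1(-\frac{1}{2}, 3; \frac{9}{2}; -1) in reduced canonical form. Verdict (x = -1): the Kummer evaluation I3 applies (x = -1; c = \frac{9}{2} equals 1+a-b for upper {-\frac{1}{2}, 3}: listed pattern). Its exact value is \frac{35}{1024} \cdot \pi.

Structural cue: with t_0 = \frac{1}{12}, the parameter 7/5 appears in both the upper and lower lists and cancels.
Consecutive-term ratio: r(k) = -1 * (k-\frac{1}{2}) (k+3) / [(k+\frac{9}{2}) (k+1)] ; factor over Q: parameters, x = -1, and C = \frac{1}{12}.


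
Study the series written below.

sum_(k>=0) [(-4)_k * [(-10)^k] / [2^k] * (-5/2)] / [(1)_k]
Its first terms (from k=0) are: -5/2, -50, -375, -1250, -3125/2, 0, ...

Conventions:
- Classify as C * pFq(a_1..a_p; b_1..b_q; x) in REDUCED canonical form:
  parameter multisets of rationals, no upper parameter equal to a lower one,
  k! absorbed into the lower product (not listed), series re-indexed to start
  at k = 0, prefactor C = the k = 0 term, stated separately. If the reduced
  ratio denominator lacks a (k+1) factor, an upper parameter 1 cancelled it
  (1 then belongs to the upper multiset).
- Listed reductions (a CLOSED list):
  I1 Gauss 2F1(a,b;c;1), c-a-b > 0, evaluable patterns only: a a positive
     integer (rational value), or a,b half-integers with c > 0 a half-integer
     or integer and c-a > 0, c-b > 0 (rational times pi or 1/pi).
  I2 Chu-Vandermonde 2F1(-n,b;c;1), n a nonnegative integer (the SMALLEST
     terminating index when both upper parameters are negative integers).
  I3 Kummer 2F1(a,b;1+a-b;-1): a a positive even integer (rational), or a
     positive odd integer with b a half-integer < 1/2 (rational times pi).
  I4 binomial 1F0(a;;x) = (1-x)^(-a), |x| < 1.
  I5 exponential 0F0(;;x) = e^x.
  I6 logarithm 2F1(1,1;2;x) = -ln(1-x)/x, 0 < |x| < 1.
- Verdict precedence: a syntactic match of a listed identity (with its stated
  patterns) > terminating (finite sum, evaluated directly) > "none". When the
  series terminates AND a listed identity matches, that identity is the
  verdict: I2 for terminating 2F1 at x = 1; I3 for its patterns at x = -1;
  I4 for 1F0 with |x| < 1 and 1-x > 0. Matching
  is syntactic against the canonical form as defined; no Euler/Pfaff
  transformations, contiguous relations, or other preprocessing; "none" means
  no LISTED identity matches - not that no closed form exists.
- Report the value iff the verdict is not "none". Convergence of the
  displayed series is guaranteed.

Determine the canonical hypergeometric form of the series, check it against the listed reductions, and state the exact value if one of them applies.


With C = -5/2: the canonical form is 1F0(-4; -; -5). Verdict: terminating. (-4)_k vanishes past k = 4, leaving a 5-term sum, computed directly. Sum: -3240.

First insight: x = (-5) and (1)_k (C = -5/2) is k! itself.
Adjacent-term ratio: r(k) = (-5) * (k-4) / [(k+1)] - rational in k. x = (-5); t_0 = -5/2; negate the roots.


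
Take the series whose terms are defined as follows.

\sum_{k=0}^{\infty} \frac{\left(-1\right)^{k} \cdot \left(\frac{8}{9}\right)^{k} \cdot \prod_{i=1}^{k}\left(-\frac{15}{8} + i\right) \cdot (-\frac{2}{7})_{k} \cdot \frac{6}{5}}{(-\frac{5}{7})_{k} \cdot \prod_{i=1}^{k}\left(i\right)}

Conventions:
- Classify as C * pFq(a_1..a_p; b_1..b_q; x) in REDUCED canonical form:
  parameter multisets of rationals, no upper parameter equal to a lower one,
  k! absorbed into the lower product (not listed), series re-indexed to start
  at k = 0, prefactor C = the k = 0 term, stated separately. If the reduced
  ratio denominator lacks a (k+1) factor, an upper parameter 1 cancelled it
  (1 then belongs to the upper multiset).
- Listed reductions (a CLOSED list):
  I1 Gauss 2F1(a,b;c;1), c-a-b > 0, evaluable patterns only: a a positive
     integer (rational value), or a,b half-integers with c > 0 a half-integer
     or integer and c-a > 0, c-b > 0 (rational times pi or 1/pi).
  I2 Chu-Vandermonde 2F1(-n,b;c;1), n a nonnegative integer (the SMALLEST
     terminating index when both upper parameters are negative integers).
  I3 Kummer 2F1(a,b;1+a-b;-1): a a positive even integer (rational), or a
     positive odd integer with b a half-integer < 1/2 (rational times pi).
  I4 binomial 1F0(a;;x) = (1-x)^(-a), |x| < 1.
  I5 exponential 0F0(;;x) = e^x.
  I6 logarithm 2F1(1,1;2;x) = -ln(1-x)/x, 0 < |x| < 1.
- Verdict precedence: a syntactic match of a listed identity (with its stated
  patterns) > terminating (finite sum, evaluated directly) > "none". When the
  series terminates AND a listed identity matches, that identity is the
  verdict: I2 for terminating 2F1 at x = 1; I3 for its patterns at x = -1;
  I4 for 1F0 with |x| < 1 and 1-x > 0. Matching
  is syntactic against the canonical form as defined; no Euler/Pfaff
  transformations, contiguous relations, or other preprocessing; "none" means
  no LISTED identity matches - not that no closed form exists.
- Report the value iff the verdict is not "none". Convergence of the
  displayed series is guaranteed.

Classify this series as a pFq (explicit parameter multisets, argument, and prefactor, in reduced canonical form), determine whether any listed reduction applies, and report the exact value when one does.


Key step: t_0 being \frac{6}{5}, the (-1)^k factor (C = 6/5, x = -8/9) folds into the argument's sign.
Ratio: r(k) = -\frac{8}{9} * (k-\frac{7}{8}) (k-\frac{2}{7}) / [(k-\frac{5}{7}) (k+1)] - rational; roots negated = parameters, x = -\frac{8}{9}, C = \frac{6}{5}.

The series (x = -\frac{8}{9}) is 2F1: upper {-\frac{7}{8}, -\frac{2}{7}}, lower {-\frac{5}{7}}, prefactor \frac{6}{5}. Verdict: none. No listed pattern accepts 2F1(-\frac{7}{8}, -\frac{2}{7}; -\frac{5}{7}; -\frac{8}{9}).


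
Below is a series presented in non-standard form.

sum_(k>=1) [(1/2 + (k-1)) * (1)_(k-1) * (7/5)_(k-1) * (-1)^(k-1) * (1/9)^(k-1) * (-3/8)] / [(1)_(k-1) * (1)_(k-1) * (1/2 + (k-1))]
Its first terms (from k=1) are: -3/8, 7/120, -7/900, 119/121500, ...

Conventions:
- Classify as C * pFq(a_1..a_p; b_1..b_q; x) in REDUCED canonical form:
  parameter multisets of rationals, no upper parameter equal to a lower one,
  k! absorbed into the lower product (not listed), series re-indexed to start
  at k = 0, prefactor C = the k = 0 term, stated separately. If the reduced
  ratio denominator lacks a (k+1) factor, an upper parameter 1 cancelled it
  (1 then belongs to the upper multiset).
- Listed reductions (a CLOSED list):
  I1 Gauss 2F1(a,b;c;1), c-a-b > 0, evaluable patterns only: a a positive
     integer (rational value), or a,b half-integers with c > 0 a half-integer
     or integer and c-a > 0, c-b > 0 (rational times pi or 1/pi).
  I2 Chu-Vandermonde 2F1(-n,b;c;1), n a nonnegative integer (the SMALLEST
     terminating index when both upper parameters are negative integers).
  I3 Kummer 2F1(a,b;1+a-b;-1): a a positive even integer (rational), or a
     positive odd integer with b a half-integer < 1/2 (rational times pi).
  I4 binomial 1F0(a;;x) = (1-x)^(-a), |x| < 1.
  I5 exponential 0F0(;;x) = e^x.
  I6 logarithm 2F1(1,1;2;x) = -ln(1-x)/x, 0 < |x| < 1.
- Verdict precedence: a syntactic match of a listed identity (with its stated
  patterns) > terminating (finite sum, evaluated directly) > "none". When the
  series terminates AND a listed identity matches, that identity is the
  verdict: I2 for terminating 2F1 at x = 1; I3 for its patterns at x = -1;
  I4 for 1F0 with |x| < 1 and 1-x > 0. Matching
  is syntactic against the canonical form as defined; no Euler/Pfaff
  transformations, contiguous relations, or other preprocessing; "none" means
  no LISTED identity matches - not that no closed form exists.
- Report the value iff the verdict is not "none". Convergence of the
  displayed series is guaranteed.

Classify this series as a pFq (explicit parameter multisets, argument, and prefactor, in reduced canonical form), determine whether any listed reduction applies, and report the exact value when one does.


Prefactor -3/8, argument -1/9: 1F0 with upper {7/5} over lower {-}. Verdict (x = -1/9): the I4 binomial reduction applies (the 1F0 binomial series: exponent -7/5, x = -1/9). Hence: (-3/8) * (10/9)^(-7/5).

First insight: t_0 = -3/8 here, and striking the common factor k + 1/2 reduces the term (C = -3/8).
Adjacent-term ratio: r(k) = (-1/9) * (k+7/5) / [(k+1)] - rational in k. x = (-1/9); t_0 = -3/8; negate the roots.


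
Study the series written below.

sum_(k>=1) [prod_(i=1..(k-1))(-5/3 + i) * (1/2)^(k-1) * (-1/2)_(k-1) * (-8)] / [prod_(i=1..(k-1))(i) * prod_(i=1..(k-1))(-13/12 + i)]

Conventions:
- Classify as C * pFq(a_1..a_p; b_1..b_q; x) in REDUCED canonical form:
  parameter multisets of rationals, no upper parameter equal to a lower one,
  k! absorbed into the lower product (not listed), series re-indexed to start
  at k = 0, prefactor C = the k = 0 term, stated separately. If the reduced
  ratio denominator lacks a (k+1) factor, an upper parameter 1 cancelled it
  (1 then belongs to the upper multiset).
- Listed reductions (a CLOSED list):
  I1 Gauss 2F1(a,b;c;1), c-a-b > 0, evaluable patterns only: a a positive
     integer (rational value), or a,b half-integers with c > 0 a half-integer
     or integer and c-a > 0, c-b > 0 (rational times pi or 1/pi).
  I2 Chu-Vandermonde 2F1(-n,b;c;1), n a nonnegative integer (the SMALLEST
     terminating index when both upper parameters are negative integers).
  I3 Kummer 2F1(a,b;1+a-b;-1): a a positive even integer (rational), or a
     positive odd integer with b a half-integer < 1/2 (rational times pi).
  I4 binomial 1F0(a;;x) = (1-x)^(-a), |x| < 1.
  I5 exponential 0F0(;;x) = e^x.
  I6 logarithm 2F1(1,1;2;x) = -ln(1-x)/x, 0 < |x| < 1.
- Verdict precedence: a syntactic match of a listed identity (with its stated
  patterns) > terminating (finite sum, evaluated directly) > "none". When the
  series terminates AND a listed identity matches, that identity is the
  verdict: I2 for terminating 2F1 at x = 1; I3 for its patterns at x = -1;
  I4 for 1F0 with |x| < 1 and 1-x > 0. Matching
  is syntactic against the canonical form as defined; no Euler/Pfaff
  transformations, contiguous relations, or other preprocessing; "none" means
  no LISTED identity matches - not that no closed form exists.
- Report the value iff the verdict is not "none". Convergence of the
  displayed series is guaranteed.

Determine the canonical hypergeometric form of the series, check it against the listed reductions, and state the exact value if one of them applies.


x = 1/2 here; the reduced form reads 2F1, upper {-2/3, -1/2}, lower {-1/12}, C = -8. Verdict: none here - no I1-I6 shape fits x = 1/2 with lower {-1/12}.

Key observation: x = (1/2) and the lower running product (C = -8) is a rising factorial.
Term ratio: r(k) = (1/2) * (k-2/3) (k-1/2) / [(k-1/12) (k+1)] - rational; roots negated = parameters, x = (1/2), C = -8.


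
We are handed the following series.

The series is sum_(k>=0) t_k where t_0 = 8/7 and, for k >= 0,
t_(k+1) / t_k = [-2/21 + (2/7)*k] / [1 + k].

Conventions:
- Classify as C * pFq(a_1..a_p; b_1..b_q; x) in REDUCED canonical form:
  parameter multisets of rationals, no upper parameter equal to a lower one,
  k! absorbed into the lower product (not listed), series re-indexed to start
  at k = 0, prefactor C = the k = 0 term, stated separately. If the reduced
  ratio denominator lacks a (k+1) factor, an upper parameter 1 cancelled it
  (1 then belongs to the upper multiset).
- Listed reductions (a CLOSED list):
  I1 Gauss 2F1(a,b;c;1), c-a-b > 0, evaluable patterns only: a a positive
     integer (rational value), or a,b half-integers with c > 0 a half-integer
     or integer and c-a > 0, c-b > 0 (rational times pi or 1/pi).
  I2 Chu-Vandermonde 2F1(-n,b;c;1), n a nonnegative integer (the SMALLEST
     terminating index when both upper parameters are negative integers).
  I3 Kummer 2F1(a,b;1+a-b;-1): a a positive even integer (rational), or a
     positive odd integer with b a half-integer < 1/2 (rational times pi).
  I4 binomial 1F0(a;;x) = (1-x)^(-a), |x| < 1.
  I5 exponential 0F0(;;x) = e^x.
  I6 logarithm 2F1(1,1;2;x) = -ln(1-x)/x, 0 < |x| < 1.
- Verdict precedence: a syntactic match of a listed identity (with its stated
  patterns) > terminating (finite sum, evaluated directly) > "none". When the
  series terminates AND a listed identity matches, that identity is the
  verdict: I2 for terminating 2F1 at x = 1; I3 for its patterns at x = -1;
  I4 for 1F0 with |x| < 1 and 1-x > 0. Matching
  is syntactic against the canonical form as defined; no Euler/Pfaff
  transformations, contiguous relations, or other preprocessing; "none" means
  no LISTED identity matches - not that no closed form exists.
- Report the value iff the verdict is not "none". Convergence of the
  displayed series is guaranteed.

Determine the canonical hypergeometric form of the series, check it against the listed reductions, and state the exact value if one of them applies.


With C = 8/7: the canonical form is 1F0(-1/3; -; 2/7). Verdict (x = 2/7): the I4 binomial reduction applies (the 1F0 binomial series: exponent 1/3, x = 2/7). Sum: (8/7) * (5/7)^(1/3).

First insight: t_0 being 8/7, roots of the ratio polynomials (C = 8/7) are the negated parameters.
Step ratio: r(k) = (2/7) * (k-1/3) / [(k+1)] - rational in k, leading ratio (2/7); with t_0 = 8/7, classification follows.


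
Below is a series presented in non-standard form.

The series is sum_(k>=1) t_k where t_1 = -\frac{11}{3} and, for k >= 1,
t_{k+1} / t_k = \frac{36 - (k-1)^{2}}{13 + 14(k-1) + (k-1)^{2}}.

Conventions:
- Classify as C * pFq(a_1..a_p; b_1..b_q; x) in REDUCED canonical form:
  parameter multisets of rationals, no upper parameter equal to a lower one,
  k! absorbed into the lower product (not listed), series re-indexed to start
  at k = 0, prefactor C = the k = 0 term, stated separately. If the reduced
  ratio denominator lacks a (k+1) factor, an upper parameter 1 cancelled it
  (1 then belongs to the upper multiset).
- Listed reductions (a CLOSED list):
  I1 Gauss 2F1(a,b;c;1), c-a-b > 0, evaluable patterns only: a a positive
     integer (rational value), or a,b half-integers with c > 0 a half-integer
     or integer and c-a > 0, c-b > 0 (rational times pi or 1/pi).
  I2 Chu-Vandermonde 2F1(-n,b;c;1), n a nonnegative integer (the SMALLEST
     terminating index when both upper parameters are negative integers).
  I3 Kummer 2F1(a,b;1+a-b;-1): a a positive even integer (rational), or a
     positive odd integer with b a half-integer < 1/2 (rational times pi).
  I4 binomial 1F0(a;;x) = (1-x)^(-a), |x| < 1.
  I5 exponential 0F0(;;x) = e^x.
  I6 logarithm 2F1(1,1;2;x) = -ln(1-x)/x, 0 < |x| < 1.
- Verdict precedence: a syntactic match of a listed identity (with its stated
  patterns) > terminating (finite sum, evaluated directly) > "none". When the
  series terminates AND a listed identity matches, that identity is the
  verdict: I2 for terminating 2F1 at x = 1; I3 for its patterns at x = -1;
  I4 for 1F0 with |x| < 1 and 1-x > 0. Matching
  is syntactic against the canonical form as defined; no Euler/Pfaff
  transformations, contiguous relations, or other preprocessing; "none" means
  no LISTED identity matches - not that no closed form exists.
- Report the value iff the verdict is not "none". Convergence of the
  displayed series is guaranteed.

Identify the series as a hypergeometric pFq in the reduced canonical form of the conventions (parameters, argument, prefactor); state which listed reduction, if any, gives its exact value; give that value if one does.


At argument -1: a 2F1 with upper {-6, 6}, lower {13}, scaled by C = -\frac{11}{3}. Verdict: this is Kummer's theorem (I3) (x = -1; c = 13 equals 1+a-b for upper {-6, 6}: listed pattern). Sum: -\frac{121}{3}.

First insight: from the first term -\frac{11}{3}: roots of the ratio polynomials (C = -11/3, x = -1) are the negated parameters.
Term ratio: r(k) = -1 * (k-6) (k+6) / [(k+13) (k+1)] ; factor over Q: parameters, x = -1, and C = -\frac{11}{3}.


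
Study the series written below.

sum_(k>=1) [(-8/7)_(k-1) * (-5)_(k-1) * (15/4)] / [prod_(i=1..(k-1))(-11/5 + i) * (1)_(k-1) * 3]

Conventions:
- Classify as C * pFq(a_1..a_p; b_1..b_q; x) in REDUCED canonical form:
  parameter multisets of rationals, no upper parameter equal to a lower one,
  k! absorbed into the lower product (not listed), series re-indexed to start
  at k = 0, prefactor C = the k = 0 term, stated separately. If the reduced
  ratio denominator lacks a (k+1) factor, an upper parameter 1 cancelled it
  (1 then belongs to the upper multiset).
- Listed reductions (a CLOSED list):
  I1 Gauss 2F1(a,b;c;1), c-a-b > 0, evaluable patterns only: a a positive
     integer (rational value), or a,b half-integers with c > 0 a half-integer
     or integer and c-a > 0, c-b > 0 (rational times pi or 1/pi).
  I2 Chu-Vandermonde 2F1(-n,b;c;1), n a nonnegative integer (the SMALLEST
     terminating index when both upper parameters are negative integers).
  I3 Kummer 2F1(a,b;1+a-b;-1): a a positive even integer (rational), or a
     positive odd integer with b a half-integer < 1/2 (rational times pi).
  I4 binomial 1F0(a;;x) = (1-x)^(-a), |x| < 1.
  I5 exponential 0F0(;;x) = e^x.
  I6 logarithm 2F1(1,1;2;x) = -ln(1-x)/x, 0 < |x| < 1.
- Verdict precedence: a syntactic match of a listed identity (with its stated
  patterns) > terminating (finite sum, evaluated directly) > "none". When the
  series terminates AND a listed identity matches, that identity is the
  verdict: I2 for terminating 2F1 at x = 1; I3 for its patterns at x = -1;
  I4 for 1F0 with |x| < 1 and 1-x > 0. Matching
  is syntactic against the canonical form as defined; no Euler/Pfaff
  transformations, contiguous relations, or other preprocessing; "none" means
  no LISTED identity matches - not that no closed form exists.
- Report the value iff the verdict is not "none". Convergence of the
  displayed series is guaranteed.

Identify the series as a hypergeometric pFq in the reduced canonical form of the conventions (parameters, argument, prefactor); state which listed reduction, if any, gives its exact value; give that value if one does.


First insight: x = 1 and the constant factors (C = 5/4) combine into one prefactor.
Step ratio: r(k) = 1 * (k-5) (k-8/7) / [(k-6/5) (k+1)] ; factor over Q: parameters, x = 1, and C = 5/4.

Canonical form: C = 5/4 times 2F1 with upper {-5, -8/7}, lower {-6/5}, x = 1. Verdict: the Chu-Vandermonde identity I2 fires (terminating 2F1 at x = 1 with n = 5, b = -8/7, c = -6/5). Its exact value is -2215015/1411788.
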